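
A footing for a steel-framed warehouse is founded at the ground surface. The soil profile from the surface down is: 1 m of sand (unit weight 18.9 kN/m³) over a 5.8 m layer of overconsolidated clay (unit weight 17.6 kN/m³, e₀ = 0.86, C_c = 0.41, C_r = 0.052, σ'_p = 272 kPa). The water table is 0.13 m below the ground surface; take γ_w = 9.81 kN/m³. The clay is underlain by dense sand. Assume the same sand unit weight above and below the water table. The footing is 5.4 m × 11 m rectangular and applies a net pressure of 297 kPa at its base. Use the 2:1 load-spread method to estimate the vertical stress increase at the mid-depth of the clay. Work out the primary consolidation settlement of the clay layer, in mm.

Mid-depth of clay below the ground surface: z = 1 + 5.8/2 = 3.9 m.
Total vertical stress at mid-clay: σ_v = 18.9×1 + 17.6×2.9 = 69.94 kPa.
Pore pressure: u = 9.81×(3.9 − 0.13) = 36.984 kPa.
Initial effective stress: σ'_0 = σ_v − u = 69.94 − 36.984 = 32.956 kPa.
Stress increase at mid-clay by the 2:1 spreading method:
Δσ = qBL/((B+z)(L+z)) = 297×5.4×11/((5.4+3.9)(11+3.9)) = 127.31 kPa
Final effective stress: σ'_f = 32.956 + 127.31 = 160.27 kPa.
σ'_f = 160.27 ≤ σ'_p = 272 kPa, so the clay remains overconsolidated and only the recompression index applies:
S_c = C_r·H/(1+e₀)·log₁₀(σ'_f/σ'_0) = 0.052×5.8/1.86×log₁₀(160.27/32.956)
    = 0.16215 × 0.68692 = 0.1114 m

S_c ≈ 111 mm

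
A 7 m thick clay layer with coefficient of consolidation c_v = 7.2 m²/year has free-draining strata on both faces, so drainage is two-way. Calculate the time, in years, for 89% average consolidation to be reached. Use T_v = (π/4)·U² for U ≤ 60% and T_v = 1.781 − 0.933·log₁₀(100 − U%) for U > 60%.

Drainage path length: H_d = H/2 = 3.5 m (double drainage).
U > 60%: T_v = 1.781 − 0.933·log₁₀(100 − 89) = 0.80938.
t = T_v·H_d²/c_v = 0.80938×3.5²/7.2 = 1.377 years.

t ≈ 1.38 years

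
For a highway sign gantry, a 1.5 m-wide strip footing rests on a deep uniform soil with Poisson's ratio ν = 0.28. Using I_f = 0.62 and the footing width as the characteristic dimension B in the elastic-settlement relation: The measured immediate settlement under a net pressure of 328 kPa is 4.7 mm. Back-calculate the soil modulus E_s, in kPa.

S_e = q·B·(1−ν²)/E_s · I_f  ⇒  E_s = q·B·(1−ν²)·I_f / S_e.
E_s = 328 × 1.5 × 0.9216 × 0.62 / 0.0047 = 59810 kPa

E_s ≈ 59800 kPa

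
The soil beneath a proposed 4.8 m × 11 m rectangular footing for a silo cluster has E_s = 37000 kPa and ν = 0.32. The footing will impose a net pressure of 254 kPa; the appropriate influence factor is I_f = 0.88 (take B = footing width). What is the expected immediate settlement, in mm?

S_e ≈ 26 mm

Immediate (elastic) settlement: S_e = q·B·(1−ν²)/E_s · I_f.
S_e = 254 × 4.8 × (1 − 0.32²) / 37000 × 0.88
    = 254 × 4.8 × 0.8976 / 37000 × 0.88
    = 0.02603 m = 26.03 mm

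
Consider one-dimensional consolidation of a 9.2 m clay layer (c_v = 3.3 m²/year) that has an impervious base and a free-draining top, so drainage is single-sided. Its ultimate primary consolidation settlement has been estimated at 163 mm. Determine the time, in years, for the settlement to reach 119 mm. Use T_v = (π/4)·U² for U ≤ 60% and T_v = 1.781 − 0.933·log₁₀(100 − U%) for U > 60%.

t ≈ 11.4 years

Drainage path length: H_d = H = 9.2 m (single drainage).
U = S(t)/S_ult = 119/163 = 0.7301.
U > 60%: T_v = 1.781 − 0.933·log₁₀(100 − 73.006) = 0.44563.
t = T_v·H_d²/c_v = 0.44563×9.2²/3.3 = 11.43 years.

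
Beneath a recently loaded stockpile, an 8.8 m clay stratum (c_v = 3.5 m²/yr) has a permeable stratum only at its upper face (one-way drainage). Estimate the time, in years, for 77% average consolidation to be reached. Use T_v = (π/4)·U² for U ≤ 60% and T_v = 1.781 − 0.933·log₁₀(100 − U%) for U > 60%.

Drainage path length: H_d = H = 8.8 m (single drainage).
U > 60%: T_v = 1.781 − 0.933·log₁₀(100 − 77) = 0.51051.
t = T_v·H_d²/c_v = 0.51051×8.8²/3.5 = 11.3 years.

t ≈ 11.3 years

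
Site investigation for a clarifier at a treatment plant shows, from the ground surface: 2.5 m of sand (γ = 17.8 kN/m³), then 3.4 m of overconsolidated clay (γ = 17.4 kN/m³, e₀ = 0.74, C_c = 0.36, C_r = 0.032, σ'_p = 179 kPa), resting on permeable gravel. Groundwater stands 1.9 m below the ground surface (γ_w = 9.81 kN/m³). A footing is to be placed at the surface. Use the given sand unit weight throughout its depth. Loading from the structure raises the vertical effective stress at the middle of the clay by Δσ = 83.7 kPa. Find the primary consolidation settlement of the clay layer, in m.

S_c ≈ 0.0262 m

Mid-depth of clay below the ground surface: z = 2.5 + 3.4/2 = 4.2 m.
Total vertical stress at mid-clay: σ_v = 17.8×2.5 + 17.4×1.7 = 74.08 kPa.
Pore pressure: u = 9.81×(4.2 − 1.9) = 22.563 kPa.
Initial effective stress: σ'_0 = σ_v − u = 74.08 − 22.563 = 51.517 kPa.
Final effective stress: σ'_f = 51.517 + 83.7 = 135.22 kPa.
σ'_f = 135.22 ≤ σ'_p = 179 kPa, so the clay remains overconsolidated and only the recompression index applies:
S_c = C_r·H/(1+e₀)·log₁₀(σ'_f/σ'_0) = 0.032×3.4/1.74×log₁₀(135.22/51.517)
    = 0.062528 × 0.41909 = 0.0262 m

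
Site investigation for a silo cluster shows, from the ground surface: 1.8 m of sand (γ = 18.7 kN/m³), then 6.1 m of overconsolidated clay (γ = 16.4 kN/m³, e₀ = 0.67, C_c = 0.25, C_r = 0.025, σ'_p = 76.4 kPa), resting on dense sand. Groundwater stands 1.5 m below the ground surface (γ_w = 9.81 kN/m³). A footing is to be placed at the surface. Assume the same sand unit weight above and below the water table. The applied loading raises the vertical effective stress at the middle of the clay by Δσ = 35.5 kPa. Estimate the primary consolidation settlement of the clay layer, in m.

S_c ≈ 0.0646 m

Mid-depth of clay below the ground surface: z = 1.8 + 6.1/2 = 4.85 m.
Total vertical stress at mid-clay: σ_v = 18.7×1.8 + 16.4×3.05 = 83.68 kPa.
Pore pressure: u = 9.81×(4.85 − 1.5) = 32.864 kPa.
Initial effective stress: σ'_0 = σ_v − u = 83.68 − 32.864 = 50.816 kPa.
Final effective stress: σ'_f = 50.816 + 35.5 = 86.316 kPa.
σ'_f = 86.316 > σ'_p = 76.4 kPa, so the stress path crosses the preconsolidation pressure — recompression up to σ'_p, then virgin compression beyond:
S_c = H/(1+e₀)·[C_r·log₁₀(σ'_p/σ'_0) + C_c·log₁₀(σ'_f/σ'_p)]
    = 6.1/1.67 × [0.025×log₁₀(76.4/50.816) + 0.25×log₁₀(86.316/76.4)]
    = 3.6527 × [0.0044273 + 0.013249] = 0.06457 m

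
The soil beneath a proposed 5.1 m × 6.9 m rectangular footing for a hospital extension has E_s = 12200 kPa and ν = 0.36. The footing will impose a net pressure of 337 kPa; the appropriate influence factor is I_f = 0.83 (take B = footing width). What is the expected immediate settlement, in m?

Immediate (elastic) settlement: S_e = q·B·(1−ν²)/E_s · I_f.
S_e = 337 × 5.1 × (1 − 0.36²) / 12200 × 0.83
    = 337 × 5.1 × 0.8704 / 12200 × 0.83
    = 0.1018 m

S_e ≈ 0.102 m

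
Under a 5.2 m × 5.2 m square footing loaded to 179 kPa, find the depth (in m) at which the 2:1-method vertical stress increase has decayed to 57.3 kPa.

z ≈ 3.99 m

2:1 spreading — at depth z the loaded area has grown by z in each plan dimension:
qB²/(B+z)² = Δσ_z ⇒ z = B(√(q/Δσ_z) − 1) = 5.2×(√(179/57.3) − 1) = 3.991 m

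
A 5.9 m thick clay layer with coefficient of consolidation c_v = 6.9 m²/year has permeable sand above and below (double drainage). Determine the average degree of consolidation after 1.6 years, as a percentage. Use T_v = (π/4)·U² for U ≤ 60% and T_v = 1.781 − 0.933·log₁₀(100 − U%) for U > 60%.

Drainage path length: H_d = H/2 = 2.95 m (double drainage).
T_v = c_v·t/H_d² = 6.9×1.6/2.95² = 1.2686.
T_v = 1.2686 corresponds to the U > 60% branch:
U = 1 − 10^((1.781 − T_v)/0.933)/100 = 0.9646

U ≈ 96.5 %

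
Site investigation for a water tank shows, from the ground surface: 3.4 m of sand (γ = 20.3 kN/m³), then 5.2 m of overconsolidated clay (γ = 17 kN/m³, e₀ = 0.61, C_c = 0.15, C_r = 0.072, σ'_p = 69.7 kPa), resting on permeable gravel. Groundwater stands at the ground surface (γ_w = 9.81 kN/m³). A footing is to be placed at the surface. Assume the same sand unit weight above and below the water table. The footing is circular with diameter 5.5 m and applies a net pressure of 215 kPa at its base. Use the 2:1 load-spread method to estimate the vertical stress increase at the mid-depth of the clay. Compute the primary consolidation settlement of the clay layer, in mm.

Mid-depth of clay below the ground surface: z = 3.4 + 5.2/2 = 6 m.
Total vertical stress at mid-clay: σ_v = 20.3×3.4 + 17×2.6 = 113.22 kPa.
Pore pressure: u = 9.81×(6 − 0) = 58.86 kPa.
Initial effective stress: σ'_0 = σ_v − u = 113.22 − 58.86 = 54.36 kPa.
Stress increase at mid-clay by the 2:1 spreading method:
Δσ ≈ qD²/(D+z)² = 215×5.5²/(5.5+6)² = 49.178 kPa
Final effective stress: σ'_f = 54.36 + 49.178 = 103.54 kPa.
σ'_f = 103.54 > σ'_p = 69.7 kPa, so the stress path crosses the preconsolidation pressure — recompression up to σ'_p, then virgin compression beyond:
S_c = H/(1+e₀)·[C_r·log₁₀(σ'_p/σ'_0) + C_c·log₁₀(σ'_f/σ'_p)]
    = 5.2/1.61 × [0.072×log₁₀(69.7/54.36) + 0.15×log₁₀(103.54/69.7)]
    = 3.2298 × [0.0077726 + 0.025781] = 0.1084 m

S_c ≈ 108 mm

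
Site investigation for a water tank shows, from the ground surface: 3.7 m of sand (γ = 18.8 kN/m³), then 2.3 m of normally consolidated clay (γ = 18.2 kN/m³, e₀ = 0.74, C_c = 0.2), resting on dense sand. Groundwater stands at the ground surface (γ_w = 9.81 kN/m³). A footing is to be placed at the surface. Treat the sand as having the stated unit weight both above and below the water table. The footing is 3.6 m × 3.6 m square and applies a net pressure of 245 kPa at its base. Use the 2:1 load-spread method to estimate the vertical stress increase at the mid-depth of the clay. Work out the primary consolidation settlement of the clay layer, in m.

Mid-depth of clay below the ground surface: z = 3.7 + 2.3/2 = 4.85 m.
Total vertical stress at mid-clay: σ_v = 18.8×3.7 + 18.2×1.15 = 90.49 kPa.
Pore pressure: u = 9.81×(4.85 − 0) = 47.578 kPa.
Initial effective stress: σ'_0 = σ_v − u = 90.49 − 47.578 = 42.912 kPa.
Stress increase at mid-clay by the 2:1 spreading method:
Δσ = qBL/((B+z)(L+z)) = 245×3.6×3.6/((3.6+4.85)(3.6+4.85)) = 44.469 kPa
Final effective stress: σ'_f = σ'_0 + Δσ = 42.912 + 44.469 = 87.381 kPa.
Normally consolidated clay, so the full stress increment lies on the virgin compression line:
S_c = C_c·H/(1+e₀)·log₁₀(σ'_f/σ'_0) = 0.2×2.3/(1+0.74)×log₁₀(87.381/42.912)
    = 0.26437 × 0.30884 = 0.08165 m

S_c ≈ 0.0816 m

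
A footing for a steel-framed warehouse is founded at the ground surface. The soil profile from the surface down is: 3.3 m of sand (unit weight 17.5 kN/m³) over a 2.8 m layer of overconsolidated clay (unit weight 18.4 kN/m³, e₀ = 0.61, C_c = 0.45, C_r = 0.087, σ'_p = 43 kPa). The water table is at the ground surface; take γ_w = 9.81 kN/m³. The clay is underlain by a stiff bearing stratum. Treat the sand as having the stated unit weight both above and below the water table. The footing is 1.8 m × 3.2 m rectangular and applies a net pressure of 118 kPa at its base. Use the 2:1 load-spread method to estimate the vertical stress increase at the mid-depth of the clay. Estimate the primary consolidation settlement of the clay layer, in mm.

Mid-depth of clay below the ground surface: z = 3.3 + 2.8/2 = 4.7 m.
Total vertical stress at mid-clay: σ_v = 17.5×3.3 + 18.4×1.4 = 83.51 kPa.
Pore pressure: u = 9.81×(4.7 − 0) = 46.107 kPa.
Initial effective stress: σ'_0 = σ_v − u = 83.51 − 46.107 = 37.403 kPa.
Stress increase at mid-clay by the 2:1 spreading method:
Δσ = qBL/((B+z)(L+z)) = 118×1.8×3.2/((1.8+4.7)(3.2+4.7)) = 13.236 kPa
Final effective stress: σ'_f = 37.403 + 13.236 = 50.639 kPa.
σ'_f = 50.639 > σ'_p = 43 kPa, so the stress path crosses the preconsolidation pressure — recompression up to σ'_p, then virgin compression beyond:
S_c = H/(1+e₀)·[C_r·log₁₀(σ'_p/σ'_0) + C_c·log₁₀(σ'_f/σ'_p)]
    = 2.8/1.61 × [0.087×log₁₀(43/37.403) + 0.45×log₁₀(50.639/43)]
    = 1.7391 × [0.0052689 + 0.031957] = 0.06474 m

S_c ≈ 64.7 mm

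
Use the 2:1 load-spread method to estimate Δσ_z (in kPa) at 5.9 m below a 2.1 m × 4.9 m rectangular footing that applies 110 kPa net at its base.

Δσ_z ≈ 13.1 kPa

By the 2:1 method the load spreads at 1 horizontal : 2 vertical, so at depth z the loaded area has grown by z in each plan dimension:
Δσ = qBL/((B+z)(L+z)) = 110×2.1×4.9/((2.1+5.9)(4.9+5.9)) = 13.101 kPa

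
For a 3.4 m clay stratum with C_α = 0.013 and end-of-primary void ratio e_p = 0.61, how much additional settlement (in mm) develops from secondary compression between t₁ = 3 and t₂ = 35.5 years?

S_s ≈ 29.5 mm

Secondary compression: S_s = C_α·H/(1+e_p)·log₁₀(t₂/t₁)
S_s = 0.013×3.4/(1+0.61)×log₁₀(35.5/3)
    = 0.02745 × 1.073 = 0.02946 m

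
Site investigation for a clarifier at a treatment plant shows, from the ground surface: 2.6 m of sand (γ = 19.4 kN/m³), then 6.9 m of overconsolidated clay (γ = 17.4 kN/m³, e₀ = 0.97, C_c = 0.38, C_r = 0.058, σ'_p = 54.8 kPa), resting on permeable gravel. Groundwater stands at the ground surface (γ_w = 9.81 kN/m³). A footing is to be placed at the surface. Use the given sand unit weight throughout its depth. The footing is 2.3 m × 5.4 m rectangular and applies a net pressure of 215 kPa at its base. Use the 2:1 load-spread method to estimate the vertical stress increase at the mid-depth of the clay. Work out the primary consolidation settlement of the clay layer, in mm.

S_c ≈ 218 mm

Mid-depth of clay below the ground surface: z = 2.6 + 6.9/2 = 6.05 m.
Total vertical stress at mid-clay: σ_v = 19.4×2.6 + 17.4×3.45 = 110.47 kPa.
Pore pressure: u = 9.81×(6.05 − 0) = 59.351 kPa.
Initial effective stress: σ'_0 = σ_v − u = 110.47 − 59.351 = 51.119 kPa.
Stress increase at mid-clay by the 2:1 spreading method:
Δσ = qBL/((B+z)(L+z)) = 215×2.3×5.4/((2.3+6.05)(5.4+6.05)) = 27.93 kPa
Final effective stress: σ'_f = 51.119 + 27.93 = 79.049 kPa.
σ'_f = 79.049 > σ'_p = 54.8 kPa, so the stress path crosses the preconsolidation pressure — recompression up to σ'_p, then virgin compression beyond:
S_c = H/(1+e₀)·[C_r·log₁₀(σ'_p/σ'_0) + C_c·log₁₀(σ'_f/σ'_p)]
    = 6.9/1.97 × [0.058×log₁₀(54.8/51.119) + 0.38×log₁₀(79.049/54.8)]
    = 3.5025 × [0.0017515 + 0.060464] = 0.2179 m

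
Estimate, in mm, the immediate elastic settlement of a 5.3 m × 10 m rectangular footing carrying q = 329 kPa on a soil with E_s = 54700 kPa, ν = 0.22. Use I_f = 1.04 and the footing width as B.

S_e ≈ 31.5 mm

Immediate (elastic) settlement: S_e = q·B·(1−ν²)/E_s · I_f.
S_e = 329 × 5.3 × (1 − 0.22²) / 54700 × 1.04
    = 329 × 5.3 × 0.9516 / 54700 × 1.04
    = 0.03155 m = 31.55 mm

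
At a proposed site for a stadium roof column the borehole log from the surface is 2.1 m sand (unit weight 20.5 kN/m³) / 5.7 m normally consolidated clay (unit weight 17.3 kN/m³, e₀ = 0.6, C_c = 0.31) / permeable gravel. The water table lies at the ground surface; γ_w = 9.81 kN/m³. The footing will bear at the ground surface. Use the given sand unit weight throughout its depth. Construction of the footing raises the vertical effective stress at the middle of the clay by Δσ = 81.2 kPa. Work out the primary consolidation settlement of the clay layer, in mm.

Mid-depth of clay below the ground surface: z = 2.1 + 5.7/2 = 4.95 m.
Total vertical stress at mid-clay: σ_v = 20.5×2.1 + 17.3×2.85 = 92.355 kPa.
Pore pressure: u = 9.81×(4.95 − 0) = 48.56 kPa.
Initial effective stress: σ'_0 = σ_v − u = 92.355 − 48.56 = 43.795 kPa.
Final effective stress: σ'_f = σ'_0 + Δσ = 43.795 + 81.2 = 125 kPa.
Normally consolidated clay, so the full stress increment lies on the virgin compression line:
S_c = C_c·H/(1+e₀)·log₁₀(σ'_f/σ'_0) = 0.31×5.7/(1+0.6)×log₁₀(125/43.795)
    = 1.1044 × 0.45549 = 0.503 m

S_c ≈ 503 mm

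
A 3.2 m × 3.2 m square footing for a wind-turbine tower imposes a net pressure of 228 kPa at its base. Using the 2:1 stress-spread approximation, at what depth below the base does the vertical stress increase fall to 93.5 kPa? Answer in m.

z ≈ 1.8 m

2:1 spreading — at depth z the loaded area has grown by z in each plan dimension:
qB²/(B+z)² = Δσ_z ⇒ z = B(√(q/Δσ_z) − 1) = 3.2×(√(228/93.5) − 1) = 1.797 m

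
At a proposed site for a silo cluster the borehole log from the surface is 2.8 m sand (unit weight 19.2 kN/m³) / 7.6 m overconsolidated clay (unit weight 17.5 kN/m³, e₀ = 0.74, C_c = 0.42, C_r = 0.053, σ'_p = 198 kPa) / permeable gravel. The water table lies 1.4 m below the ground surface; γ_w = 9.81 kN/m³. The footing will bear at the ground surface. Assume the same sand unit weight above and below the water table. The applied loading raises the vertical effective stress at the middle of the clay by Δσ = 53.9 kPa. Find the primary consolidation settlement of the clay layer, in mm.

Mid-depth of clay below the ground surface: z = 2.8 + 7.6/2 = 6.6 m.
Total vertical stress at mid-clay: σ_v = 19.2×2.8 + 17.5×3.8 = 120.26 kPa.
Pore pressure: u = 9.81×(6.6 − 1.4) = 51.012 kPa.
Initial effective stress: σ'_0 = σ_v − u = 120.26 − 51.012 = 69.248 kPa.
Final effective stress: σ'_f = 69.248 + 53.9 = 123.15 kPa.
σ'_f = 123.15 ≤ σ'_p = 198 kPa, so the clay remains overconsolidated and only the recompression index applies:
S_c = C_r·H/(1+e₀)·log₁₀(σ'_f/σ'_0) = 0.053×7.6/1.74×log₁₀(123.15/69.248)
    = 0.23149 × 0.25003 = 0.05788 m

S_c ≈ 57.9 mm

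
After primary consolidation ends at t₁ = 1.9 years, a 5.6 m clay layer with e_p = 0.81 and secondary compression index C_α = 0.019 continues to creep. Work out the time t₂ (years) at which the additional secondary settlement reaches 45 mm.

t₂ ≈ 11.1 years

S_s = C_α·H/(1+e_p)·log₁₀(t₂/t₁) ⇒ log₁₀(t₂/t₁) = S_s·(1+e_p)/(C_α·H).
log₁₀(t₂/t₁) = 0.045 × (1+0.81) / (0.019×5.6) = 0.7655
t₂ = t₁ × 10^0.7655 = 1.9 × 5.828 = 11.07 years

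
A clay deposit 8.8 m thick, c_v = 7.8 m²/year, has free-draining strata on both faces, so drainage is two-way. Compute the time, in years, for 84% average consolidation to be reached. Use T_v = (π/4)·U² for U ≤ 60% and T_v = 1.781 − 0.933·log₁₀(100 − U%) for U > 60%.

t ≈ 1.63 years

Drainage path length: H_d = H/2 = 4.4 m (double drainage).
U > 60%: T_v = 1.781 − 0.933·log₁₀(100 − 84) = 0.65756.
t = T_v·H_d²/c_v = 0.65756×4.4²/7.8 = 1.632 years.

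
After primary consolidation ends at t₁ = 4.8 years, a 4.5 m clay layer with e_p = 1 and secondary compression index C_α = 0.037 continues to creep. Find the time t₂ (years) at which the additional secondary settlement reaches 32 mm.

t₂ ≈ 11.6 years

S_s = C_α·H/(1+e_p)·log₁₀(t₂/t₁) ⇒ log₁₀(t₂/t₁) = S_s·(1+e_p)/(C_α·H).
log₁₀(t₂/t₁) = 0.032 × (1+1) / (0.037×4.5) = 0.3844
t₂ = t₁ × 10^0.3844 = 4.8 × 2.423 = 11.63 years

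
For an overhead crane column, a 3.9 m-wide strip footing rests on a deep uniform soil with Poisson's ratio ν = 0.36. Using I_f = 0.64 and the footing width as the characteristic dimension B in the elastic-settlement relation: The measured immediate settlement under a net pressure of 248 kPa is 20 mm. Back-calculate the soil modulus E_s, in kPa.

E_s ≈ 26900 kPa

S_e = q·B·(1−ν²)/E_s · I_f  ⇒  E_s = q·B·(1−ν²)·I_f / S_e.
E_s = 248 × 3.9 × 0.8704 × 0.64 / 0.02 = 26940 kPa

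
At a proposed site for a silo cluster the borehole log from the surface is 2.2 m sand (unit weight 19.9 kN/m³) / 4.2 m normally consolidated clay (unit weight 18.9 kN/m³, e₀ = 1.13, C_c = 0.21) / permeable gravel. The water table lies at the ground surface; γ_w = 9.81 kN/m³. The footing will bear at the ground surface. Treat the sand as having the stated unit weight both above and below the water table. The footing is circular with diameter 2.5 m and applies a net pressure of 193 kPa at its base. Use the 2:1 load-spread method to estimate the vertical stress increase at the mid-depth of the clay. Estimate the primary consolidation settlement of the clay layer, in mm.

S_c ≈ 88.1 mm

Mid-depth of clay below the ground surface: z = 2.2 + 4.2/2 = 4.3 m.
Total vertical stress at mid-clay: σ_v = 19.9×2.2 + 18.9×2.1 = 83.47 kPa.
Pore pressure: u = 9.81×(4.3 − 0) = 42.183 kPa.
Initial effective stress: σ'_0 = σ_v − u = 83.47 − 42.183 = 41.287 kPa.
Stress increase at mid-clay by the 2:1 spreading method:
Δσ ≈ qD²/(D+z)² = 193×2.5²/(2.5+4.3)² = 26.087 kPa
Final effective stress: σ'_f = σ'_0 + Δσ = 41.287 + 26.087 = 67.374 kPa.
Normally consolidated clay, so the full stress increment lies on the virgin compression line:
S_c = C_c·H/(1+e₀)·log₁₀(σ'_f/σ'_0) = 0.21×4.2/(1+1.13)×log₁₀(67.374/41.287)
    = 0.41408 × 0.21268 = 0.08807 m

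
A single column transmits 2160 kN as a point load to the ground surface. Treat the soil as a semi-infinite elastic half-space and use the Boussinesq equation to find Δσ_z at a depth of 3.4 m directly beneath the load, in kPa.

Boussinesq vertical stress below a point load on an elastic half-space:
Δσ_z = 3P/(2πz²) · [1 + (r/z)²]^(−5/2)
r/z = 0/3.4 = 0; [1+(r/z)²]^(−5/2) = 1.
Δσ_z = 3×2160/(2π×3.4²) × 1 = 89.215 × 1 = 89.22 kPa

Δσ_z ≈ 89.2 kPa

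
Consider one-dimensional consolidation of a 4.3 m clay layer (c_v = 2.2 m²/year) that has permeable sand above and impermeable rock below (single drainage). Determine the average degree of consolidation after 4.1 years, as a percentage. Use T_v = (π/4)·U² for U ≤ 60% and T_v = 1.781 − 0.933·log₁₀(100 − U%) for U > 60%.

Drainage path length: H_d = H = 4.3 m (single drainage).
T_v = c_v·t/H_d² = 2.2×4.1/4.3² = 0.48783.
T_v = 0.48783 corresponds to the U > 60% branch:
U = 1 − 10^((1.781 − T_v)/0.933)/100 = 0.7568

U ≈ 75.7 %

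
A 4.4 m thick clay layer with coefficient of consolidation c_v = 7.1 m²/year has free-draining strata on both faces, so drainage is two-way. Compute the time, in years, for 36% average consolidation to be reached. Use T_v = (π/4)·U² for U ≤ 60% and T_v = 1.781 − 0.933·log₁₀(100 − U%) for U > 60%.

t ≈ 0.0694 years

Drainage path length: H_d = H/2 = 2.2 m (double drainage).
U ≤ 60%: T_v = (π/4)·U² = (π/4)×0.36² = 0.10179.
t = T_v·H_d²/c_v = 0.10179×2.2²/7.1 = 0.06939 years.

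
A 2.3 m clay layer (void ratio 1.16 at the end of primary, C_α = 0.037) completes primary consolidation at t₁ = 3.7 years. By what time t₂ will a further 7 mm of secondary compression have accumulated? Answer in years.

S_s = C_α·H/(1+e_p)·log₁₀(t₂/t₁) ⇒ log₁₀(t₂/t₁) = S_s·(1+e_p)/(C_α·H).
log₁₀(t₂/t₁) = 0.007 × (1+1.16) / (0.037×2.3) = 0.1777
t₂ = t₁ × 10^0.1777 = 3.7 × 1.505 = 5.57 years

t₂ ≈ 5.57 years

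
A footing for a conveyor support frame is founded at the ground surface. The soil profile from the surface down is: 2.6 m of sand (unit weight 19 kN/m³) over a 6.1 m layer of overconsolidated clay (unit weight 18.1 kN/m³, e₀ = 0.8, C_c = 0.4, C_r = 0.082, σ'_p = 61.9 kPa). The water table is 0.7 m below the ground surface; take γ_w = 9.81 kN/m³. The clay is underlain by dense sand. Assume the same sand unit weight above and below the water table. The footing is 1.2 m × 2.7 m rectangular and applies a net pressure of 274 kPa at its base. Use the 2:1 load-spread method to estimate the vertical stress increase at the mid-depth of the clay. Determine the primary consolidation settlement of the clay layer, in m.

Mid-depth of clay below the ground surface: z = 2.6 + 6.1/2 = 5.65 m.
Total vertical stress at mid-clay: σ_v = 19×2.6 + 18.1×3.05 = 104.6 kPa.
Pore pressure: u = 9.81×(5.65 − 0.7) = 48.56 kPa.
Initial effective stress: σ'_0 = σ_v − u = 104.6 − 48.56 = 56.04 kPa.
Stress increase at mid-clay by the 2:1 spreading method:
Δσ = qBL/((B+z)(L+z)) = 274×1.2×2.7/((1.2+5.65)(2.7+5.65)) = 15.521 kPa
Final effective stress: σ'_f = 56.04 + 15.521 = 71.561 kPa.
σ'_f = 71.561 > σ'_p = 61.9 kPa, so the stress path crosses the preconsolidation pressure — recompression up to σ'_p, then virgin compression beyond:
S_c = H/(1+e₀)·[C_r·log₁₀(σ'_p/σ'_0) + C_c·log₁₀(σ'_f/σ'_p)]
    = 6.1/1.8 × [0.082×log₁₀(61.9/56.04) + 0.4×log₁₀(71.561/61.9)]
    = 3.3889 × [0.0035418 + 0.025194] = 0.09738 m

S_c ≈ 0.0974 m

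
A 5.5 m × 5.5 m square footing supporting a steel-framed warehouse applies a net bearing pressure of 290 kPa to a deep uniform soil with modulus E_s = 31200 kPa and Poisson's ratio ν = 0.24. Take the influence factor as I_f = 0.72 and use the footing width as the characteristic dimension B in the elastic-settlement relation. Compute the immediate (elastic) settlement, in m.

S_e ≈ 0.0347 m

Immediate (elastic) settlement: S_e = q·B·(1−ν²)/E_s · I_f.
S_e = 290 × 5.5 × (1 − 0.24²) / 31200 × 0.72
    = 290 × 5.5 × 0.9424 / 31200 × 0.72
    = 0.03469 m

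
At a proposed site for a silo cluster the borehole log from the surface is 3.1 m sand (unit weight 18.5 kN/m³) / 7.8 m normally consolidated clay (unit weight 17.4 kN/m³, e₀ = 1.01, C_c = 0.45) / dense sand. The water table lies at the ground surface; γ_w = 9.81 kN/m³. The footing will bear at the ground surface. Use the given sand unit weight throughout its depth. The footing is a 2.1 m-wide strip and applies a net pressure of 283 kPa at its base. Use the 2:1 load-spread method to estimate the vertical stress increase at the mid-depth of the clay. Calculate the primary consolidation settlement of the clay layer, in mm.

S_c ≈ 582 mm

Mid-depth of clay below the ground surface: z = 3.1 + 7.8/2 = 7 m.
Total vertical stress at mid-clay: σ_v = 18.5×3.1 + 17.4×3.9 = 125.21 kPa.
Pore pressure: u = 9.81×(7 − 0) = 68.67 kPa.
Initial effective stress: σ'_0 = σ_v − u = 125.21 − 68.67 = 56.54 kPa.
Stress increase at mid-clay by the 2:1 spreading method:
Δσ = qB/(B+z) = 283×2.1/(2.1+7) = 65.308 kPa
Final effective stress: σ'_f = σ'_0 + Δσ = 56.54 + 65.308 = 121.85 kPa.
Normally consolidated clay, so the full stress increment lies on the virgin compression line:
S_c = C_c·H/(1+e₀)·log₁₀(σ'_f/σ'_0) = 0.45×7.8/(1+1.01)×log₁₀(121.85/56.54)
    = 1.7463 × 0.33347 = 0.5823 m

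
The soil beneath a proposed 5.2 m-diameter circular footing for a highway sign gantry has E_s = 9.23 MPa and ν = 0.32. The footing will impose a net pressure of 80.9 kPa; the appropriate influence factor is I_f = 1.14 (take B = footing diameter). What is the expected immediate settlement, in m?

Immediate (elastic) settlement: S_e = q·B·(1−ν²)/E_s · I_f.
E_s = 9.23 MPa = 9230 kPa.
S_e = 80.9 × 5.2 × (1 − 0.32²) / 9230 × 1.14
    = 80.9 × 5.2 × 0.8976 / 9230 × 1.14
    = 0.04664 m

S_e ≈ 0.0466 m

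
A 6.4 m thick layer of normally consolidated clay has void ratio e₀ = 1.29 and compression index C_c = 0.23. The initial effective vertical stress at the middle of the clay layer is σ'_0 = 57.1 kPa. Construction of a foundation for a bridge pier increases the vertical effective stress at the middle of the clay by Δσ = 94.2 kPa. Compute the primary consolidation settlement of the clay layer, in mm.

S_c ≈ 272 mm

Final effective stress: σ'_f = σ'_0 + Δσ = 57.1 + 94.2 = 151.3 kPa.
Normally consolidated clay, so the full stress increment lies on the virgin compression line:
S_c = C_c·H/(1+e₀)·log₁₀(σ'_f/σ'_0) = 0.23×6.4/(1+1.29)×log₁₀(151.3/57.1)
    = 0.64279 × 0.4232 = 0.272 m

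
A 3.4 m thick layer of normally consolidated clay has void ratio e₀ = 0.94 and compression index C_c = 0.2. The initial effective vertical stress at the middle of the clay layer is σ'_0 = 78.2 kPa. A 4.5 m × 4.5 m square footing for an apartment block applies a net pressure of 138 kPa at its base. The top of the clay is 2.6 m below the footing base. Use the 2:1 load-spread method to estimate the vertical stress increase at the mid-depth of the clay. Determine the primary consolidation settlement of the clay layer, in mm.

Mid-depth of clay below the footing base: z = 2.6 + 3.4/2 = 4.3 m.
Stress increase at mid-clay by the 2:1 spreading method:
Δσ = qBL/((B+z)(L+z)) = 138×4.5×4.5/((4.5+4.3)(4.5+4.3)) = 36.086 kPa
Final effective stress: σ'_f = σ'_0 + Δσ = 78.2 + 36.086 = 114.29 kPa.
Normally consolidated clay, so the full stress increment lies on the virgin compression line:
S_c = C_c·H/(1+e₀)·log₁₀(σ'_f/σ'_0) = 0.2×3.4/(1+0.94)×log₁₀(114.29/78.2)
    = 0.35052 × 0.1648 = 0.05777 m

S_c ≈ 57.8 mm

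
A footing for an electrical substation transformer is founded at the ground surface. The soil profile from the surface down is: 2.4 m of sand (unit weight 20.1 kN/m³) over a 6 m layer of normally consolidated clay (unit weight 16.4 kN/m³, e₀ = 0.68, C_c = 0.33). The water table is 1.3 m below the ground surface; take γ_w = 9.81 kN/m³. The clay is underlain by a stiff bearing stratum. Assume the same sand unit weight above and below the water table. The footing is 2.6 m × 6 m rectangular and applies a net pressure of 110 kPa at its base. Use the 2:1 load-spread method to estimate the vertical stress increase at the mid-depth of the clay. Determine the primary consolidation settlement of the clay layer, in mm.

S_c ≈ 146 mm

Mid-depth of clay below the ground surface: z = 2.4 + 6/2 = 5.4 m.
Total vertical stress at mid-clay: σ_v = 20.1×2.4 + 16.4×3 = 97.44 kPa.
Pore pressure: u = 9.81×(5.4 − 1.3) = 40.221 kPa.
Initial effective stress: σ'_0 = σ_v − u = 97.44 − 40.221 = 57.219 kPa.
Stress increase at mid-clay by the 2:1 spreading method:
Δσ = qBL/((B+z)(L+z)) = 110×2.6×6/((2.6+5.4)(6+5.4)) = 18.816 kPa
Final effective stress: σ'_f = σ'_0 + Δσ = 57.219 + 18.816 = 76.035 kPa.
Normally consolidated clay, so the full stress increment lies on the virgin compression line:
S_c = C_c·H/(1+e₀)·log₁₀(σ'_f/σ'_0) = 0.33×6/(1+0.68)×log₁₀(76.035/57.219)
    = 1.1786 × 0.12347 = 0.1455 m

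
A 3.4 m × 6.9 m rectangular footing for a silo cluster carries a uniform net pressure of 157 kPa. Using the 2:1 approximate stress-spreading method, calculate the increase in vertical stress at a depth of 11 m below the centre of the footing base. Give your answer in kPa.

By the 2:1 method the load spreads at 1 horizontal : 2 vertical, so at depth z the loaded area has grown by z in each plan dimension:
Δσ = qBL/((B+z)(L+z)) = 157×3.4×6.9/((3.4+11)(6.9+11)) = 14.289 kPa

Δσ_z ≈ 14.3 kPa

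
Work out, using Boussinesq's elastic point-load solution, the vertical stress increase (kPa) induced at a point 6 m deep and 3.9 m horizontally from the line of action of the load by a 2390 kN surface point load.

Boussinesq vertical stress below a point load on an elastic half-space:
Δσ_z = 3P/(2πz²) · [1 + (r/z)²]^(−5/2)
r/z = 3.9/6 = 0.65; [1+(r/z)²]^(−5/2) = 0.41435.
Δσ_z = 3×2390/(2π×6²) × 0.41435 = 31.698 × 0.41435 = 13.13 kPa

Δσ_z ≈ 13.1 kPa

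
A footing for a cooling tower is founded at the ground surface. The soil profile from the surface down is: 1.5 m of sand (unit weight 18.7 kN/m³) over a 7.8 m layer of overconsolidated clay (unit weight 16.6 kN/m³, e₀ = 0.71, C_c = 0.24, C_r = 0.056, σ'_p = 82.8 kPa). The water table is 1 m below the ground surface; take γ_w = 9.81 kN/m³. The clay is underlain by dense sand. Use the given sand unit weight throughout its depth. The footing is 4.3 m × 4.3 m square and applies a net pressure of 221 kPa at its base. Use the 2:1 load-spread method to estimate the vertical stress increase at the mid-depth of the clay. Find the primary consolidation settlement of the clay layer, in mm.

Mid-depth of clay below the ground surface: z = 1.5 + 7.8/2 = 5.4 m.
Total vertical stress at mid-clay: σ_v = 18.7×1.5 + 16.6×3.9 = 92.79 kPa.
Pore pressure: u = 9.81×(5.4 − 1) = 43.164 kPa.
Initial effective stress: σ'_0 = σ_v − u = 92.79 − 43.164 = 49.626 kPa.
Stress increase at mid-clay by the 2:1 spreading method:
Δσ = qBL/((B+z)(L+z)) = 221×4.3×4.3/((4.3+5.4)(4.3+5.4)) = 43.43 kPa
Final effective stress: σ'_f = 49.626 + 43.43 = 93.056 kPa.
σ'_f = 93.056 > σ'_p = 82.8 kPa, so the stress path crosses the preconsolidation pressure — recompression up to σ'_p, then virgin compression beyond:
S_c = H/(1+e₀)·[C_r·log₁₀(σ'_p/σ'_0) + C_c·log₁₀(σ'_f/σ'_p)]
    = 7.8/1.71 × [0.056×log₁₀(82.8/49.626) + 0.24×log₁₀(93.056/82.8)]
    = 4.5614 × [0.01245 + 0.012171] = 0.1123 m

S_c ≈ 112 mm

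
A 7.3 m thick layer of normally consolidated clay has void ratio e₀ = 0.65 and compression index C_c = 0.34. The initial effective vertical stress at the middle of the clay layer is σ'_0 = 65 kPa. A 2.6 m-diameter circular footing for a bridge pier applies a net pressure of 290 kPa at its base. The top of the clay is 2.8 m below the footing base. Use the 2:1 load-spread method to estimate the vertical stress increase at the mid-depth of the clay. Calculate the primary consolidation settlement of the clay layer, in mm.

Mid-depth of clay below the footing base: z = 2.8 + 7.3/2 = 6.45 m.
Stress increase at mid-clay by the 2:1 spreading method:
Δσ ≈ qD²/(D+z)² = 290×2.6²/(2.6+6.45)² = 23.936 kPa
Final effective stress: σ'_f = σ'_0 + Δσ = 65 + 23.936 = 88.936 kPa.
Normally consolidated clay, so the full stress increment lies on the virgin compression line:
S_c = C_c·H/(1+e₀)·log₁₀(σ'_f/σ'_0) = 0.34×7.3/(1+0.65)×log₁₀(88.936/65)
    = 1.5042 × 0.13616 = 0.2048 m

S_c ≈ 205 mm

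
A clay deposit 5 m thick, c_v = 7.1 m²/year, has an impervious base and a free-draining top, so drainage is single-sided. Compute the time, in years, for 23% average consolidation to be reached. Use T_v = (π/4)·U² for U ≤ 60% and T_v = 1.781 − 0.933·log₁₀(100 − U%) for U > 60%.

Drainage path length: H_d = H = 5 m (single drainage).
U ≤ 60%: T_v = (π/4)·U² = (π/4)×0.23² = 0.041548.
t = T_v·H_d²/c_v = 0.041548×5²/7.1 = 0.1463 years.

t ≈ 0.146 years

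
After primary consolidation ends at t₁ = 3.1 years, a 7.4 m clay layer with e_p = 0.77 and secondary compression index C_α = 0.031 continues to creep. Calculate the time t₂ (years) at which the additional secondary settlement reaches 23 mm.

t₂ ≈ 4.66 years

S_s = C_α·H/(1+e_p)·log₁₀(t₂/t₁) ⇒ log₁₀(t₂/t₁) = S_s·(1+e_p)/(C_α·H).
log₁₀(t₂/t₁) = 0.023 × (1+0.77) / (0.031×7.4) = 0.1775
t₂ = t₁ × 10^0.1775 = 3.1 × 1.505 = 4.665 years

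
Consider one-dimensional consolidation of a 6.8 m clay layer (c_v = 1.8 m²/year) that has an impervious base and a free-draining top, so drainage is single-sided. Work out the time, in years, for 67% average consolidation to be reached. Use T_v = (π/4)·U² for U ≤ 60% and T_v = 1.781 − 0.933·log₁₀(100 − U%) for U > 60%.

t ≈ 9.36 years

Drainage path length: H_d = H = 6.8 m (single drainage).
U > 60%: T_v = 1.781 − 0.933·log₁₀(100 − 67) = 0.36423.
t = T_v·H_d²/c_v = 0.36423×6.8²/1.8 = 9.357 years.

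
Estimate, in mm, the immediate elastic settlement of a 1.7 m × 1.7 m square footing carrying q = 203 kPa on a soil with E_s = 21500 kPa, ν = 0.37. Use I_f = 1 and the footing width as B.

S_e ≈ 13.9 mm

Immediate (elastic) settlement: S_e = q·B·(1−ν²)/E_s · I_f.
S_e = 203 × 1.7 × (1 − 0.37²) / 21500 × 1
    = 203 × 1.7 × 0.8631 / 21500 × 1
    = 0.01385 m = 13.85 mm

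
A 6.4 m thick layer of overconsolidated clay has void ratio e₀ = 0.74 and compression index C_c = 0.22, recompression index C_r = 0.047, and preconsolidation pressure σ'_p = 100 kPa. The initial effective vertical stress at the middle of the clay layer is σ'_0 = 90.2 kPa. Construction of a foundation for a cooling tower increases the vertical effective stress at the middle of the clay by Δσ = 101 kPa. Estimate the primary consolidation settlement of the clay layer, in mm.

S_c ≈ 236 mm

Final effective stress: σ'_f = 90.2 + 101 = 191.2 kPa.
σ'_f = 191.2 > σ'_p = 100 kPa, so the stress path crosses the preconsolidation pressure — recompression up to σ'_p, then virgin compression beyond:
S_c = H/(1+e₀)·[C_r·log₁₀(σ'_p/σ'_0) + C_c·log₁₀(σ'_f/σ'_p)]
    = 6.4/1.74 × [0.047×log₁₀(100/90.2) + 0.22×log₁₀(191.2/100)]
    = 3.6782 × [0.0021053 + 0.061927] = 0.2355 m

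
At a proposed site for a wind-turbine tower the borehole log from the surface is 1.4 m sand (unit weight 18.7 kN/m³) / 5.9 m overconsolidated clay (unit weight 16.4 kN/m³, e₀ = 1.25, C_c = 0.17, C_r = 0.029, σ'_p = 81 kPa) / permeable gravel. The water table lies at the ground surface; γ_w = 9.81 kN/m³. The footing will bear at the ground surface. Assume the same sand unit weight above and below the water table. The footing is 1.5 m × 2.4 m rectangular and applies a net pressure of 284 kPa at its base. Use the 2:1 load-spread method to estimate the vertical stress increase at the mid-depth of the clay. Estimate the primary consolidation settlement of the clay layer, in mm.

S_c ≈ 19.6 mm

Mid-depth of clay below the ground surface: z = 1.4 + 5.9/2 = 4.35 m.
Total vertical stress at mid-clay: σ_v = 18.7×1.4 + 16.4×2.95 = 74.56 kPa.
Pore pressure: u = 9.81×(4.35 − 0) = 42.673 kPa.
Initial effective stress: σ'_0 = σ_v − u = 74.56 − 42.673 = 31.887 kPa.
Stress increase at mid-clay by the 2:1 spreading method:
Δσ = qBL/((B+z)(L+z)) = 284×1.5×2.4/((1.5+4.35)(2.4+4.35)) = 25.892 kPa
Final effective stress: σ'_f = 31.887 + 25.892 = 57.779 kPa.
σ'_f = 57.779 ≤ σ'_p = 81 kPa, so the clay remains overconsolidated and only the recompression index applies:
S_c = C_r·H/(1+e₀)·log₁₀(σ'_f/σ'_0) = 0.029×5.9/2.25×log₁₀(57.779/31.887)
    = 0.076044 × 0.25816 = 0.01963 m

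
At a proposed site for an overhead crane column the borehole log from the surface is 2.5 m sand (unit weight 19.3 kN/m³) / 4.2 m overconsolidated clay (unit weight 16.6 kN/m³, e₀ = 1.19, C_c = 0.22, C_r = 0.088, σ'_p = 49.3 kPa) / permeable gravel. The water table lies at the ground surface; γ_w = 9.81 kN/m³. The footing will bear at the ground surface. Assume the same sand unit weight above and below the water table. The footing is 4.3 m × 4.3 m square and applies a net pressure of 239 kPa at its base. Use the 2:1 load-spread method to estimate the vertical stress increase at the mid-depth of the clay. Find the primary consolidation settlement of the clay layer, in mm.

Mid-depth of clay below the ground surface: z = 2.5 + 4.2/2 = 4.6 m.
Total vertical stress at mid-clay: σ_v = 19.3×2.5 + 16.6×2.1 = 83.11 kPa.
Pore pressure: u = 9.81×(4.6 − 0) = 45.126 kPa.
Initial effective stress: σ'_0 = σ_v − u = 83.11 − 45.126 = 37.984 kPa.
Stress increase at mid-clay by the 2:1 spreading method:
Δσ = qBL/((B+z)(L+z)) = 239×4.3×4.3/((4.3+4.6)(4.3+4.6)) = 55.79 kPa
Final effective stress: σ'_f = 37.984 + 55.79 = 93.774 kPa.
σ'_f = 93.774 > σ'_p = 49.3 kPa, so the stress path crosses the preconsolidation pressure — recompression up to σ'_p, then virgin compression beyond:
S_c = H/(1+e₀)·[C_r·log₁₀(σ'_p/σ'_0) + C_c·log₁₀(σ'_f/σ'_p)]
    = 4.2/2.19 × [0.088×log₁₀(49.3/37.984) + 0.22×log₁₀(93.774/49.3)]
    = 1.9178 × [0.0099657 + 0.061432] = 0.1369 m

S_c ≈ 137 mm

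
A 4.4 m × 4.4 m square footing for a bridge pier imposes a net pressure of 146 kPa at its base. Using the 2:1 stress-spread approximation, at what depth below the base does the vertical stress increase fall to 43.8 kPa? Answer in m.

z ≈ 3.63 m

2:1 spreading — at depth z the loaded area has grown by z in each plan dimension:
qB²/(B+z)² = Δσ_z ⇒ z = B(√(q/Δσ_z) − 1) = 4.4×(√(146/43.8) − 1) = 3.633 m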